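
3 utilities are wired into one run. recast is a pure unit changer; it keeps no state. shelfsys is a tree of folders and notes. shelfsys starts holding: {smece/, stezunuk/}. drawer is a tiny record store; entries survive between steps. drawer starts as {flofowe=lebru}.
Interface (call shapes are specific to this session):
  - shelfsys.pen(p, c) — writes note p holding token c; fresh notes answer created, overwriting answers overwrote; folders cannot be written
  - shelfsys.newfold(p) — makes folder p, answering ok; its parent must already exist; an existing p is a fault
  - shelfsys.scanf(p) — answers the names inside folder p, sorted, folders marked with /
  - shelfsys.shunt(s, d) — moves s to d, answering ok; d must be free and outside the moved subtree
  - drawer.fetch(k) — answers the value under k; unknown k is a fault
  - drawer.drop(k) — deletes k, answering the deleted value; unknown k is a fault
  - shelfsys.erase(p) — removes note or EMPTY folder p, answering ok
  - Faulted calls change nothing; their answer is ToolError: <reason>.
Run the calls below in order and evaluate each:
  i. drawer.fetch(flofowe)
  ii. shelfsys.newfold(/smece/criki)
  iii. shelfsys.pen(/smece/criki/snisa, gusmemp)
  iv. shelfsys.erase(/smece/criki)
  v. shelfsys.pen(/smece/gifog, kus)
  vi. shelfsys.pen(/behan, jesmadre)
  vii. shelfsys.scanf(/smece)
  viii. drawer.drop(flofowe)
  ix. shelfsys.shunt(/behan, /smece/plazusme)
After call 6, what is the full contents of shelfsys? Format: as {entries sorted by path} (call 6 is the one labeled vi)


# 1. fetch(k='flofowe') ~> lebru
# 2. newfold(p='/smece/criki') ~> ok
# 3. pen(p='/smece/criki/snisa', c='gusmemp') ~> created
# 4. erase(p='/smece/criki') ~> ToolError: not empty
# 5. pen(p='/smece/gifog', c='kus') ~> created
# 6. pen(p='/behan', c='jesmadre') ~> created
# 7. scanf(p='/smece') ~> [criki/, gifog]
# 8. drop(k='flofowe') ~> lebru
# 9. shunt(s='/behan', d='/smece/plazusme') ~> ok

Answer: {behan=jesmadre, smece/, smece/criki/, smece/criki/snisa=gusmemp, smece/gifog=kus, stezunuk/}


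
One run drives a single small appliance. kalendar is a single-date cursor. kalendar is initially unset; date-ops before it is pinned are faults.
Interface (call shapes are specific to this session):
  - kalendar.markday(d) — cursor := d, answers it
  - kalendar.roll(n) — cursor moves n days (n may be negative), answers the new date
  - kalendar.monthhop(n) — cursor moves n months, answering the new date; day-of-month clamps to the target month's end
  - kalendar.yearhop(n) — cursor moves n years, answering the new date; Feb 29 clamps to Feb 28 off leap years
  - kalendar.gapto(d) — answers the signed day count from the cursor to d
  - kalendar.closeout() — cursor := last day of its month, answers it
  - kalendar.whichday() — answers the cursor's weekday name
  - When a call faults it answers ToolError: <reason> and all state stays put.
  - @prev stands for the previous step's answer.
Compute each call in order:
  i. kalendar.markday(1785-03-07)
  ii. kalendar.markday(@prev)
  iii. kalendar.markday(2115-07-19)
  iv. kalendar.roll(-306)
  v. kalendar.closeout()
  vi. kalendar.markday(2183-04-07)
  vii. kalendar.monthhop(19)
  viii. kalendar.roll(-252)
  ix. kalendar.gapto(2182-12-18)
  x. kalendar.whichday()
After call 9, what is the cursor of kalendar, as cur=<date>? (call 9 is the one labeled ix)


Answer: cur=2184-02-29

Derivation:
-- 1. kalendar.markday(d: 1785-03-07) => 1785-03-07
-- 2. kalendar.markday(d: @prev) => 1785-03-07
-- 3. kalendar.markday(d: 2115-07-19) => 2115-07-19
-- 4. kalendar.roll(n: -306) => 2114-09-16
-- 5. kalendar.closeout() => 2114-09-30
-- 6. kalendar.markday(d: 2183-04-07) => 2183-04-07
-- 7. kalendar.monthhop(n: 19) => 2184-11-07
-- 8. kalendar.roll(n: -252) => 2184-02-29
-- 9. kalendar.gapto(d: 2182-12-18) => -438
-- 10. kalendar.whichday() => Sunday


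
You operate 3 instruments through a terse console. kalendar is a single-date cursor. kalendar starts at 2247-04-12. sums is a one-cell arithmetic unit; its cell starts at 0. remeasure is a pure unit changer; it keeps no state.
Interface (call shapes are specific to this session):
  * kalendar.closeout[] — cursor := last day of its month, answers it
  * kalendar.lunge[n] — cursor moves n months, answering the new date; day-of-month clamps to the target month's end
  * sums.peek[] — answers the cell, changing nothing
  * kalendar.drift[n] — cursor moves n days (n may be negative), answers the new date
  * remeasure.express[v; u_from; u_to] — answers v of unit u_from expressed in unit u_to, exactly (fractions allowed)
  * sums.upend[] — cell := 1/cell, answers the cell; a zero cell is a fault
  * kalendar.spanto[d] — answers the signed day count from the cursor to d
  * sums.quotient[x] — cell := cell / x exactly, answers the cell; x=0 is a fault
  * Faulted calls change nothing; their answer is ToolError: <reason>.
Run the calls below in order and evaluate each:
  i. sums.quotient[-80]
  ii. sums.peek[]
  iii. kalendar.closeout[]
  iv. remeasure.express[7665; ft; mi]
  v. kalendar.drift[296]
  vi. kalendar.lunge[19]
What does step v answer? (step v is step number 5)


Next I call quotient(x='-80'), yielding 0.
I use peek, and see 0.
I call closeout, and get 2247-04-30.
Now I run express(v='7665', u_from='ft', u_to='mi'), which returns 511/352.
I use drift(n='296'): 2248-02-20.
Now I run lunge(n='19'): 2249-09-20.

Answer: 2248-02-20


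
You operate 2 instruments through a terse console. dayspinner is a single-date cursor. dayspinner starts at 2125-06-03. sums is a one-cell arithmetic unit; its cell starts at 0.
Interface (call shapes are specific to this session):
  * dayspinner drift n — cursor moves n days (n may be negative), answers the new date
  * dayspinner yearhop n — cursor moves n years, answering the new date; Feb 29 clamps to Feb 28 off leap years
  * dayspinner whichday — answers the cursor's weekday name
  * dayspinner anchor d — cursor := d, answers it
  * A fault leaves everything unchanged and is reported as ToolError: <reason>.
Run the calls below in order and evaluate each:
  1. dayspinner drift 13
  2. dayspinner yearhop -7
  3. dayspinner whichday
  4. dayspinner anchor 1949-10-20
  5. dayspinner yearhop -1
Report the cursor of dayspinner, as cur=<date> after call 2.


I try dayspinner drift on 13, yielding 2125-06-16.
Now I run dayspinner yearhop on -7, → 2118-06-16.
I run dayspinner whichday, yielding Thursday.
I call dayspinner anchor on 1949-10-20: 1949-10-20.
I invoke dayspinner yearhop on -1, — result: 1948-10-20.

Answer: cur=2118-06-16


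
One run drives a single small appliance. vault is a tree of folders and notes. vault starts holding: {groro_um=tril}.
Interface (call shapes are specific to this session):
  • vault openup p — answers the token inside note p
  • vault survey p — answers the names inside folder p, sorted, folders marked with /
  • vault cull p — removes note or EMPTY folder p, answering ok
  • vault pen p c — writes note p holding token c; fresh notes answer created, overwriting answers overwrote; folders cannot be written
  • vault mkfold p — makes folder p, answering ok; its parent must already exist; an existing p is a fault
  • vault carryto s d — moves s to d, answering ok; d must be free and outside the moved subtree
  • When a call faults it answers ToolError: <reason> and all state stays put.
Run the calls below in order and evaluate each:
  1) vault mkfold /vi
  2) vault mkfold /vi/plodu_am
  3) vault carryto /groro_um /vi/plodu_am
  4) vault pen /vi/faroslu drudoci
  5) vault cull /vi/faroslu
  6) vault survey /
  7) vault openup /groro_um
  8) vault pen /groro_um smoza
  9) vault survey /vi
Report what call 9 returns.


Answer: [plodu_am/]

Derivation:
# vault mkfold(p=/vi) => ok
# vault mkfold(p=/vi/plodu_am) => ok
# vault carryto(s=/groro_um, d=/vi/plodu_am) => ToolError: exists
# vault pen(p=/vi/faroslu, c=drudoci) => created
# vault cull(p=/vi/faroslu) => ok
# vault survey(p=/) => [groro_um, vi/]
# vault openup(p=/groro_um) => tril
# vault pen(p=/groro_um, c=smoza) => overwrote
# vault survey(p=/vi) => [plodu_am/]


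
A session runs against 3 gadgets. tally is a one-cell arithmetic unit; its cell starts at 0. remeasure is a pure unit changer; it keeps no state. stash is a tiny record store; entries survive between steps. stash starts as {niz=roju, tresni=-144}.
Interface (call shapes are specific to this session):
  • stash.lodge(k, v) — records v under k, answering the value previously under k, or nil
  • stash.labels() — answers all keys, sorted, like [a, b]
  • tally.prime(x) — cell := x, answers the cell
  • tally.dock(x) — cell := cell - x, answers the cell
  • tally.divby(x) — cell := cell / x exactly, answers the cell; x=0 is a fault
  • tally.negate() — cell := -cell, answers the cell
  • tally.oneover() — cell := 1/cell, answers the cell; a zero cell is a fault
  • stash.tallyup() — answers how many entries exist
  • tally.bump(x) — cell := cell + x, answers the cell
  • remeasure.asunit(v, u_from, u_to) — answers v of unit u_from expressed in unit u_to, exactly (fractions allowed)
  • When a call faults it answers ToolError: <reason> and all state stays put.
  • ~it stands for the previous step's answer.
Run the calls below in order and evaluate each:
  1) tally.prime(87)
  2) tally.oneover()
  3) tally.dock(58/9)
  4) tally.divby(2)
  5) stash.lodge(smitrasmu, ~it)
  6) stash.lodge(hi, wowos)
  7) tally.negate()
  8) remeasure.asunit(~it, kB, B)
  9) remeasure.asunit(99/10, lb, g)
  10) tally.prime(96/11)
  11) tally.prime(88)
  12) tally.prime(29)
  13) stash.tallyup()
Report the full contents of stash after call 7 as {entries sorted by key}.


Answer: {hi=wowos, niz=roju, smitrasmu=-1679/522, tresni=-144}

Derivation:
Act: prime[x→87]
Obs: 87
Act: oneover[]
Obs: 1/87
Act: dock[x→58/9]
Obs: -1679/261
Act: divby[x→2]
Obs: -1679/522
Act: lodge[k→smitrasmu; v→~it]
Obs: nil
Act: lodge[k→hi; v→wowos]
Obs: nil
Act: negate[]
Obs: 1679/522
Act: asunit[v→~it; u_from→kB; u_to→B]
Obs: 839500/261
Act: asunit[v→99/10; u_from→lb; u_to→g]
Obs: 4490564463/1000000
Act: prime[x→96/11]
Obs: 96/11
Act: prime[x→88]
Obs: 88
Act: prime[x→29]
Obs: 29
Act: tallyup[]
Obs: 4


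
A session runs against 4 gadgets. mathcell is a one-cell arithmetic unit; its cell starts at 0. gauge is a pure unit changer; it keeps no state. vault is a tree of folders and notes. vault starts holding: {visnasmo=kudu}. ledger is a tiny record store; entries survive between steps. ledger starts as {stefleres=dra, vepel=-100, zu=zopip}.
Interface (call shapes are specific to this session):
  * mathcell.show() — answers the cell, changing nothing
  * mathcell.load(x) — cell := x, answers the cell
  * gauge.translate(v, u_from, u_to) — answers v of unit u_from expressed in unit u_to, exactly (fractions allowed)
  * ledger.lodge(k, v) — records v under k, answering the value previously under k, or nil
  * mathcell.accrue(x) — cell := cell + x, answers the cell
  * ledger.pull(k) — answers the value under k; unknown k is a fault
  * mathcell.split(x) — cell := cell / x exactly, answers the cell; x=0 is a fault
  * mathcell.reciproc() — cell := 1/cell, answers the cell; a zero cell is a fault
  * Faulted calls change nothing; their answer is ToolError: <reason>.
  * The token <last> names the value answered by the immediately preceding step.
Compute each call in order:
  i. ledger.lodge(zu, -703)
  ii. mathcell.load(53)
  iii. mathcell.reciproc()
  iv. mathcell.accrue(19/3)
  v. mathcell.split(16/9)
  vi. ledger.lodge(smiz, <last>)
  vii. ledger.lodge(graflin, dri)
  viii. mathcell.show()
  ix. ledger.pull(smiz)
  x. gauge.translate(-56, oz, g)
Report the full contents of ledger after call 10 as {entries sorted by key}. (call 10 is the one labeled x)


Answer: {graflin=dri, smiz=1515/424, stefleres=dra, vepel=-100, zu=-703}

Derivation:
Act: ledger.lodge[k→zu; v→-703]
Obs: zopip
Act: mathcell.load[x→53]
Obs: 53
Act: mathcell.reciproc[]
Obs: 1/53
Act: mathcell.accrue[x→19/3]
Obs: 1010/159
Act: mathcell.split[x→16/9]
Obs: 1515/424
Act: ledger.lodge[k→smiz; v→<last>]
Obs: nil
Act: ledger.lodge[k→graflin; v→dri]
Obs: nil
Act: mathcell.show[]
Obs: 1515/424
Act: ledger.pull[k→smiz]
Obs: 1515/424
Act: gauge.translate[v→-56; u_from→oz; u_to→g]
Obs: -317514659/200000


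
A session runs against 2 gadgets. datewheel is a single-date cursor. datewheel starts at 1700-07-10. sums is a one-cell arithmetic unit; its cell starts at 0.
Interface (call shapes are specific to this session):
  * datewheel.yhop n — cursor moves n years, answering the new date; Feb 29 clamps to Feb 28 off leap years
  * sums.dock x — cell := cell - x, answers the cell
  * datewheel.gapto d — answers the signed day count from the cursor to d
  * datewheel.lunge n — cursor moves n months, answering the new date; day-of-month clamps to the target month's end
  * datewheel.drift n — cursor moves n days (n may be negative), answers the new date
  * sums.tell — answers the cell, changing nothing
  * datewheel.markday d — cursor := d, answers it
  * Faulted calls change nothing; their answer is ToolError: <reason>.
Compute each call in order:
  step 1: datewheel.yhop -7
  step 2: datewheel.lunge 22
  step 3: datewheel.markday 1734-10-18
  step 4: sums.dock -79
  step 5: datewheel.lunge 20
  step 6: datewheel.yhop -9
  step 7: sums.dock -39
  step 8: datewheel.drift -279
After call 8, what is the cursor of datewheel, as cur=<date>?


Answer: cur=1726-09-12

Derivation:
>>> datewheel.yhop n=-7
[out] 1693-07-10
>>> datewheel.lunge n=22
[out] 1695-05-10
>>> datewheel.markday d=1734-10-18
[out] 1734-10-18
>>> sums.dock x=-79
[out] 79
>>> datewheel.lunge n=20
[out] 1736-06-18
>>> datewheel.yhop n=-9
[out] 1727-06-18
>>> sums.dock x=-39
[out] 118
>>> datewheel.drift n=-279
[out] 1726-09-12


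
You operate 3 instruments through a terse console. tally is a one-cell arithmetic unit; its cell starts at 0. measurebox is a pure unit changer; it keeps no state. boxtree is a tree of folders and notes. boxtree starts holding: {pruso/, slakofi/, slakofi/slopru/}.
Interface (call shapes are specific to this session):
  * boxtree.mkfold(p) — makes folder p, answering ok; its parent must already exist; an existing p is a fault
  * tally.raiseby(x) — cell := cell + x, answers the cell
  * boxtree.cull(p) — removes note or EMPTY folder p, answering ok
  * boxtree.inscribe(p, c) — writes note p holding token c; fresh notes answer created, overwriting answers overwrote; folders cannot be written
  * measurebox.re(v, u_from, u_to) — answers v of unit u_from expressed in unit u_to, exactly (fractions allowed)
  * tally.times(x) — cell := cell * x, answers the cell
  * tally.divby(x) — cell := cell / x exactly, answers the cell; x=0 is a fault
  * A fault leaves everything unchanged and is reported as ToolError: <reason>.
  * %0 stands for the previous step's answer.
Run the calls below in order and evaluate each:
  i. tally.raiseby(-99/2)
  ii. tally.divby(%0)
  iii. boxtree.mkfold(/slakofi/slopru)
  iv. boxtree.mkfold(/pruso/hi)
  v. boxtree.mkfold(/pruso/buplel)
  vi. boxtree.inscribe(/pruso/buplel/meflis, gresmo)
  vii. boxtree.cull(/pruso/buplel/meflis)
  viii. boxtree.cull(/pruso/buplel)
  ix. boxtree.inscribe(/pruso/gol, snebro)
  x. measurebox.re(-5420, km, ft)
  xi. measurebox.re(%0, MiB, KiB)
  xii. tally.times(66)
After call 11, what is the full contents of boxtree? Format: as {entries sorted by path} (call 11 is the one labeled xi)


>> tally.raiseby(-99/2)
<< -99/2
>> tally.divby(%0)
<< 1
>> boxtree.mkfold(/slakofi/slopru)
<< ToolError: exists
>> boxtree.mkfold(/pruso/hi)
<< ok
>> boxtree.mkfold(/pruso/buplel)
<< ok
>> boxtree.inscribe(/pruso/buplel/meflis, gresmo)
<< created
>> boxtree.cull(/pruso/buplel/meflis)
<< ok
>> boxtree.cull(/pruso/buplel)
<< ok
>> boxtree.inscribe(/pruso/gol, snebro)
<< created
>> measurebox.re(-5420, km, ft)
<< -6775000000/381
>> measurebox.re(%0, MiB, KiB)
<< -6937600000000/381
>> tally.times(66)
<< 66

Answer: {pruso/, pruso/gol=snebro, pruso/hi/, slakofi/, slakofi/slopru/}


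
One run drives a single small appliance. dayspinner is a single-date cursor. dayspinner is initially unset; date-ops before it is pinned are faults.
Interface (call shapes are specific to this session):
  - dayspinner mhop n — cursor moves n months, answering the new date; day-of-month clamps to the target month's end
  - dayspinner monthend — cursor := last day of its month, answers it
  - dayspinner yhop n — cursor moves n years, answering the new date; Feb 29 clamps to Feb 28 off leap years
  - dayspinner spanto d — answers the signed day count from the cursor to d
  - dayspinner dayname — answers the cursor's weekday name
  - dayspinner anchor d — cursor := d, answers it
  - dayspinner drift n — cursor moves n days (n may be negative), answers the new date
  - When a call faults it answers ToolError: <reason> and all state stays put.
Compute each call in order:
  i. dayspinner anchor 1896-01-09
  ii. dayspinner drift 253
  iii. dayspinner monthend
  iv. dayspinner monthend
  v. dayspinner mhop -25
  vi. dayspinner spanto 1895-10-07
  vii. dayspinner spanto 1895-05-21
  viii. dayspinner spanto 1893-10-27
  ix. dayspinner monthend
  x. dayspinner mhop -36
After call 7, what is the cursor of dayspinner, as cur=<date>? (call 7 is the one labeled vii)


==> dayspinner anchor(d='1896-01-09')
<== 1896-01-09
==> dayspinner drift(n='253')
<== 1896-09-18
==> dayspinner monthend()
<== 1896-09-30
==> dayspinner monthend()
<== 1896-09-30
==> dayspinner mhop(n='-25')
<== 1894-08-30
==> dayspinner spanto(d='1895-10-07')
<== 403
==> dayspinner spanto(d='1895-05-21')
<== 264
==> dayspinner spanto(d='1893-10-27')
<== -307
==> dayspinner monthend()
<== 1894-08-31
==> dayspinner mhop(n='-36')
<== 1891-08-31

Answer: cur=1894-08-30


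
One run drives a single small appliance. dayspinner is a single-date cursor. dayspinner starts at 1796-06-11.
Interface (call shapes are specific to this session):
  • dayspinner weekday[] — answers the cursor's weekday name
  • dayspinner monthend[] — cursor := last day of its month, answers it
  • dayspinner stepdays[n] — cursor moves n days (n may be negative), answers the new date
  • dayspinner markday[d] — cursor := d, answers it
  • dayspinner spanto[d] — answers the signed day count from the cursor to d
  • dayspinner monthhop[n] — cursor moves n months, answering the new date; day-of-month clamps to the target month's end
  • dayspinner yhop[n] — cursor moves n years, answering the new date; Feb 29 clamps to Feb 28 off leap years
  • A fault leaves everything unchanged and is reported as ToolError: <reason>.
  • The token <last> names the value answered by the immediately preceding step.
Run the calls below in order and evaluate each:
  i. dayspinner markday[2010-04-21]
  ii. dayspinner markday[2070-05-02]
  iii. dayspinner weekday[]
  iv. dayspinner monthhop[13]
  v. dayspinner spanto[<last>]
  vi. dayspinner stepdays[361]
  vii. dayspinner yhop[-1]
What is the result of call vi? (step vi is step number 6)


Step: dayspinner markday[d=2010-04-21]
Result: 2010-04-21
Step: dayspinner markday[d=2070-05-02]
Result: 2070-05-02
Step: dayspinner weekday[]
Result: Friday
Step: dayspinner monthhop[n=13]
Result: 2071-06-02
Step: dayspinner spanto[d=<last>]
Result: 0
Step: dayspinner stepdays[n=361]
Result: 2072-05-28
Step: dayspinner yhop[n=-1]
Result: 2071-05-28

Answer: 2072-05-28


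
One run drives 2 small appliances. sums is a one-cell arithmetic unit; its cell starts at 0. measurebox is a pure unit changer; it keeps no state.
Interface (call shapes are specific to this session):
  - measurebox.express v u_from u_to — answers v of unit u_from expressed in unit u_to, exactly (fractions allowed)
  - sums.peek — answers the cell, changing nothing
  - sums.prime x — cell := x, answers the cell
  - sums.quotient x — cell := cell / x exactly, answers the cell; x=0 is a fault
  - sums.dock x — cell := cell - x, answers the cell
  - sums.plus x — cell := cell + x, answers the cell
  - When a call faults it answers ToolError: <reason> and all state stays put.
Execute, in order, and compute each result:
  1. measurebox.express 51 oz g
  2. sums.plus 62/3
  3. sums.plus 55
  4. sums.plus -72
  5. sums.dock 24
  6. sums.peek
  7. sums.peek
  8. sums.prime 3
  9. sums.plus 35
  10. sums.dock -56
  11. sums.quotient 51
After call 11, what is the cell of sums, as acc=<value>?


I run measurebox.express using v→51, u_from→oz, u_to→g, → 2313321087/1600000.
I call sums.plus using x→62/3, — result: 62/3.
I call sums.plus using x→55: 227/3.
I try sums.plus using x→-72, and see 11/3.
Then sums.dock using x→24, → -61/3.
Then sums.peek(), which returns -61/3.
Using sums.peek(), and get -61/3.
I call sums.prime using x→3, and see 3.
Using sums.plus using x→35, — result: 38.
Calling sums.dock using x→-56, yielding 94.
Calling sums.quotient using x→51, which returns 94/51.

Answer: acc=94/51


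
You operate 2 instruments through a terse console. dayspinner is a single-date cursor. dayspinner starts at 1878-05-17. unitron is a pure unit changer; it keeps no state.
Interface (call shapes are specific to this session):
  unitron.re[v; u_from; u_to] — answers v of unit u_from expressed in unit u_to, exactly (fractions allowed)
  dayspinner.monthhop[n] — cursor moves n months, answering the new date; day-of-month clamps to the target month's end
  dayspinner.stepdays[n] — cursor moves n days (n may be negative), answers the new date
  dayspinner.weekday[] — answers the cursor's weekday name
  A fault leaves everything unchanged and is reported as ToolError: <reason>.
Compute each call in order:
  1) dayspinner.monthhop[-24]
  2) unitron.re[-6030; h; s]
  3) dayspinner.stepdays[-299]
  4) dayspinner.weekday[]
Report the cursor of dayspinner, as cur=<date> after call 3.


Answer: cur=1875-07-23

Derivation:
Invoking monthhop(-24), → 1876-05-17.
I invoke re(-6030, h, s), and see -21708000.
Invoking stepdays(-299), — result: 1875-07-23.
Now I run weekday, yielding Friday.


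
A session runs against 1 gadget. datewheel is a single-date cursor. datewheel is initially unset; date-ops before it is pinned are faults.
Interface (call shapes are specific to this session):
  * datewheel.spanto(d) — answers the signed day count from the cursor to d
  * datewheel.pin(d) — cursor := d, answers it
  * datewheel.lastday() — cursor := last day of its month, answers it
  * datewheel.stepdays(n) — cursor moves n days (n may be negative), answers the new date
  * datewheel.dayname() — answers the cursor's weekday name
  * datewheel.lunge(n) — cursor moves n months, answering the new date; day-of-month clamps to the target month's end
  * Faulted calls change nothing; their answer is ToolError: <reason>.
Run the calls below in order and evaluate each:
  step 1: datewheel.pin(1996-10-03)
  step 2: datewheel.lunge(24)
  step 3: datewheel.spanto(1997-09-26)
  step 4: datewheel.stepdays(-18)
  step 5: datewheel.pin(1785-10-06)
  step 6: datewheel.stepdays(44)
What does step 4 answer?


Answer: 1998-09-15

Derivation:
CALL datewheel.pin[1996-10-03]
RET  1996-10-03
CALL datewheel.lunge[24]
RET  1998-10-03
CALL datewheel.spanto[1997-09-26]
RET  -372
CALL datewheel.stepdays[-18]
RET  1998-09-15
CALL datewheel.pin[1785-10-06]
RET  1785-10-06
CALL datewheel.stepdays[44]
RET  1785-11-19


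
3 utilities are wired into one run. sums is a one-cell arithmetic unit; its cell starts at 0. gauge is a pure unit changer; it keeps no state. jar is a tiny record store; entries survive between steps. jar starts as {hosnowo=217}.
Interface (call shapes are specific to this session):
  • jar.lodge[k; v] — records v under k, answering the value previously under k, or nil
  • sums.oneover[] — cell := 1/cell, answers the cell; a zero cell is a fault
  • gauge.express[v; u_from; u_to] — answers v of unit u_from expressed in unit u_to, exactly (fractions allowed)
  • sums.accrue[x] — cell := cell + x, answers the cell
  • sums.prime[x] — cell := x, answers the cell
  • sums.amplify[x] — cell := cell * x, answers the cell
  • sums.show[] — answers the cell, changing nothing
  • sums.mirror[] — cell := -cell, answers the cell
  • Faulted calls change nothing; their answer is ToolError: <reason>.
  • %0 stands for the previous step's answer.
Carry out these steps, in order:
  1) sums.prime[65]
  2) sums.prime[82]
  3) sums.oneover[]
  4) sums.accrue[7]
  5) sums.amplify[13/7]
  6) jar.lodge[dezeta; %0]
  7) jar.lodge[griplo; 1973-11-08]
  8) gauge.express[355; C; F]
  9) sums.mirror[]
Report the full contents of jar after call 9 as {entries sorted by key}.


Answer: {dezeta=7475/574, griplo=1973-11-08, hosnowo=217}

Derivation:
[in] sums.prime x=65
:: 65
[in] sums.prime x=82
:: 82
[in] sums.oneover
:: 1/82
[in] sums.accrue x=7
:: 575/82
[in] sums.amplify x=13/7
:: 7475/574
[in] jar.lodge k=dezeta v=%0
:: nil
[in] jar.lodge k=griplo v=1973-11-08
:: nil
[in] gauge.express v=355 u_from=C u_to=F
:: 671
[in] sums.mirror
:: -7475/574


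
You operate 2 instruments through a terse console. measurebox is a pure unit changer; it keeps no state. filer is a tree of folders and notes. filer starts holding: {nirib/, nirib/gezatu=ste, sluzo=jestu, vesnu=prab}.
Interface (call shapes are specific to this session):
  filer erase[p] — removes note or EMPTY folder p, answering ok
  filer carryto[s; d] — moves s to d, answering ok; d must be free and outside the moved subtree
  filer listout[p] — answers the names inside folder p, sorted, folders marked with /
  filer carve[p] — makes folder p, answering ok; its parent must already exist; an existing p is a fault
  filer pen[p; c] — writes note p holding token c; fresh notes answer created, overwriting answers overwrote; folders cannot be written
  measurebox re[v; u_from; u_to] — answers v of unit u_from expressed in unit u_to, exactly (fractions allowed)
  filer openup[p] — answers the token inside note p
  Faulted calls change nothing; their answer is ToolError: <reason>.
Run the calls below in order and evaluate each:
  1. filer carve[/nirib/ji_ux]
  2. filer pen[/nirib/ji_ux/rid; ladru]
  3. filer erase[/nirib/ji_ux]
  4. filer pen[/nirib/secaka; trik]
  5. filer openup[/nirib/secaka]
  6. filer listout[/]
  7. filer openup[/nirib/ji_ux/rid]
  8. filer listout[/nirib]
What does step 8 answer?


Answer: [gezatu, ji_ux/, secaka]

Derivation:
Then filer carve passing p=/nirib/ji_ux, giving ok.
Then filer pen passing p=/nirib/ji_ux/rid, c=ladru, — result: created.
I run filer erase passing p=/nirib/ji_ux, — result: ToolError: not empty.
Invoking filer pen passing p=/nirib/secaka, c=trik, and see created.
I run filer openup passing p=/nirib/secaka, yielding trik.
Calling filer listout passing p=/, and get [nirib/, sluzo, vesnu].
Now I run filer openup passing p=/nirib/ji_ux/rid, → ladru.
Using filer listout passing p=/nirib, — result: [gezatu, ji_ux/, secaka].


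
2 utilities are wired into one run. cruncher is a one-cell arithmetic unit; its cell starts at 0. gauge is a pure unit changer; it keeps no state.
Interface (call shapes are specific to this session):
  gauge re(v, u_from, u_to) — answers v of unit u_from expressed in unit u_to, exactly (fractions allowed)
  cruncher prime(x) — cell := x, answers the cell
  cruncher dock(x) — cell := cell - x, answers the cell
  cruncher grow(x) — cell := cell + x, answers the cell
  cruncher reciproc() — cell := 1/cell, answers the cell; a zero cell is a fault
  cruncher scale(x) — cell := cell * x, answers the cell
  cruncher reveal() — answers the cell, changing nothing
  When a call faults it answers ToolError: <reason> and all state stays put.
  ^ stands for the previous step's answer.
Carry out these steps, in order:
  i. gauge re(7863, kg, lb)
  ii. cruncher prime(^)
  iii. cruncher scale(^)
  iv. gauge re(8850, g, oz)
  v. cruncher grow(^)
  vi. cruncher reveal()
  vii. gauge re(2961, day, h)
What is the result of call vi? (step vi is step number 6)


Answer: 618268332286795920000000/2057460381222169

Derivation:
Calling gauge re on v: 7863, u_from: kg, u_to: lb: 786300000000/45359237.
Invoking cruncher prime on x: ^, — result: 786300000000/45359237.
I call cruncher scale on x: ^, giving 618267690000000000000000/2057460381222169.
I call gauge re on v: 8850, u_from: g, u_to: oz, and see 14160000000/45359237.
I run cruncher grow on x: ^, and observe 618268332286795920000000/2057460381222169.
I call cruncher reveal(), → 618268332286795920000000/2057460381222169.
I use gauge re on v: 2961, u_from: day, u_to: h, yielding 71064.


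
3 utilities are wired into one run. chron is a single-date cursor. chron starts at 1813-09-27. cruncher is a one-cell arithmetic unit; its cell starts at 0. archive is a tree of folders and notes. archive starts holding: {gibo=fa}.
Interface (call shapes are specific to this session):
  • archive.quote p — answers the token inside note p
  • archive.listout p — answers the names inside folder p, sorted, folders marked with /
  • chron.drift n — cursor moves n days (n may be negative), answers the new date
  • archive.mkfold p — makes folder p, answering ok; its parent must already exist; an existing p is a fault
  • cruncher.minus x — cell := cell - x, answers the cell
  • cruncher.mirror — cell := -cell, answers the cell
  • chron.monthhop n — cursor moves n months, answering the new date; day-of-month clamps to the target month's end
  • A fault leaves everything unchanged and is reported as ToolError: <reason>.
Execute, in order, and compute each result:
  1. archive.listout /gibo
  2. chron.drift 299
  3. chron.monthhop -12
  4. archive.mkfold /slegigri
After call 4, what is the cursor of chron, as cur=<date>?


·→ archive.listout(/gibo)
·← ToolError: not a directory
·→ chron.drift(299)
·← 1814-07-23
·→ chron.monthhop(-12)
·← 1813-07-23
·→ archive.mkfold(/slegigri)
·← ok

Answer: cur=1813-07-23


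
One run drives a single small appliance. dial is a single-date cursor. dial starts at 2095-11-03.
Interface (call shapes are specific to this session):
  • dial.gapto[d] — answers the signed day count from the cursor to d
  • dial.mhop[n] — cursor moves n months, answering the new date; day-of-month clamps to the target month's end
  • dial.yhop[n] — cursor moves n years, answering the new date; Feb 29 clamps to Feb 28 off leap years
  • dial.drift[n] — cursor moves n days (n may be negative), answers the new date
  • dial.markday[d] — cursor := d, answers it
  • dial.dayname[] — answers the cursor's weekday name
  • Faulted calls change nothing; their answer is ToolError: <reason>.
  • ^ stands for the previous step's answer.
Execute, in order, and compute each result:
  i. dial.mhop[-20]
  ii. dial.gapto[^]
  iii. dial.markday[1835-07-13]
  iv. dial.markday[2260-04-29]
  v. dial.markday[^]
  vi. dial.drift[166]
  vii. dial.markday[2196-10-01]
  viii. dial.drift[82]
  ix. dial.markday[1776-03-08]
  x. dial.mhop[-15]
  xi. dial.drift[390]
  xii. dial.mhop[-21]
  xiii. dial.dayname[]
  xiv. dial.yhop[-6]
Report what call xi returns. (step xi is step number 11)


-- 1. mhop(n→-20) : 2094-03-03
-- 2. gapto(d→^) : 0
-- 3. markday(d→1835-07-13) : 1835-07-13
-- 4. markday(d→2260-04-29) : 2260-04-29
-- 5. markday(d→^) : 2260-04-29
-- 6. drift(n→166) : 2260-10-12
-- 7. markday(d→2196-10-01) : 2196-10-01
-- 8. drift(n→82) : 2196-12-22
-- 9. markday(d→1776-03-08) : 1776-03-08
-- 10. mhop(n→-15) : 1774-12-08
-- 11. drift(n→390) : 1776-01-02
-- 12. mhop(n→-21) : 1774-04-02
-- 13. dayname() : Saturday
-- 14. yhop(n→-6) : 1768-04-02

Answer: 1776-01-02


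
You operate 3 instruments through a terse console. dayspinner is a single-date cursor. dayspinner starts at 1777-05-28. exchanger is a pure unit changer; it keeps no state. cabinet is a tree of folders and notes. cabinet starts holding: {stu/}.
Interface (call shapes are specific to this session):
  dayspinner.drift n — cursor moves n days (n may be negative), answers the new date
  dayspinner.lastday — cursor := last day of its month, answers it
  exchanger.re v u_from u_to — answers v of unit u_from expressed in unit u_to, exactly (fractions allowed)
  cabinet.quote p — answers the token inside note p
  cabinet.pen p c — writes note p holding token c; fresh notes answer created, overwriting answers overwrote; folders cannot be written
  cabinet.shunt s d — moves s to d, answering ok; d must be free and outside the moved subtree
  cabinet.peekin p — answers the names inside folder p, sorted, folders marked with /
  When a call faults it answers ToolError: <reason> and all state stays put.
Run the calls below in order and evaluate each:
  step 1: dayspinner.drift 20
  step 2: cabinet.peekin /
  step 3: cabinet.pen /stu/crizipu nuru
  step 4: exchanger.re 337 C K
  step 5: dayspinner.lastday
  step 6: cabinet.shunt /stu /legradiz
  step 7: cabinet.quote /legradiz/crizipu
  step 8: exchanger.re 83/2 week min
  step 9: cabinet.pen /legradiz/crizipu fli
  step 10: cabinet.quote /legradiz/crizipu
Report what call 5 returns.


Answer: 1777-06-30

Derivation:
>> dayspinner.drift(n='20')
<< 1777-06-17
>> cabinet.peekin(p='/')
<< [stu/]
>> cabinet.pen(p='/stu/crizipu', c='nuru')
<< created
>> exchanger.re(v='337', u_from='C', u_to='K')
<< 12203/20
>> dayspinner.lastday()
<< 1777-06-30
>> cabinet.shunt(s='/stu', d='/legradiz')
<< ok
>> cabinet.quote(p='/legradiz/crizipu')
<< nuru
>> exchanger.re(v='83/2', u_from='week', u_to='min')
<< 418320
>> cabinet.pen(p='/legradiz/crizipu', c='fli')
<< overwrote
>> cabinet.quote(p='/legradiz/crizipu')
<< fli


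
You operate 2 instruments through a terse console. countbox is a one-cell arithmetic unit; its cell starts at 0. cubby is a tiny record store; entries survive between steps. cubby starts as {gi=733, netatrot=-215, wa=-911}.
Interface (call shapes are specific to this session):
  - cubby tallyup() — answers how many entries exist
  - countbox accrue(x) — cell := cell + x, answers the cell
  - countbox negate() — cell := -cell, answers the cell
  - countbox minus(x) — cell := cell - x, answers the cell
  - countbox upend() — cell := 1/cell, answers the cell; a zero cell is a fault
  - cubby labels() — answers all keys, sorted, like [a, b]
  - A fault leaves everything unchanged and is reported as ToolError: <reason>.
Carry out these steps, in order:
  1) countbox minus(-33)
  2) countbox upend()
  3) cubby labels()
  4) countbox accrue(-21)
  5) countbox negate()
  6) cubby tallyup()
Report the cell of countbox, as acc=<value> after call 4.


==> countbox minus(x: -33)
<== 33
==> countbox upend()
<== 1/33
==> cubby labels()
<== [gi, netatrot, wa]
==> countbox accrue(x: -21)
<== -692/33
==> countbox negate()
<== 692/33
==> cubby tallyup()
<== 3

Answer: acc=-692/33


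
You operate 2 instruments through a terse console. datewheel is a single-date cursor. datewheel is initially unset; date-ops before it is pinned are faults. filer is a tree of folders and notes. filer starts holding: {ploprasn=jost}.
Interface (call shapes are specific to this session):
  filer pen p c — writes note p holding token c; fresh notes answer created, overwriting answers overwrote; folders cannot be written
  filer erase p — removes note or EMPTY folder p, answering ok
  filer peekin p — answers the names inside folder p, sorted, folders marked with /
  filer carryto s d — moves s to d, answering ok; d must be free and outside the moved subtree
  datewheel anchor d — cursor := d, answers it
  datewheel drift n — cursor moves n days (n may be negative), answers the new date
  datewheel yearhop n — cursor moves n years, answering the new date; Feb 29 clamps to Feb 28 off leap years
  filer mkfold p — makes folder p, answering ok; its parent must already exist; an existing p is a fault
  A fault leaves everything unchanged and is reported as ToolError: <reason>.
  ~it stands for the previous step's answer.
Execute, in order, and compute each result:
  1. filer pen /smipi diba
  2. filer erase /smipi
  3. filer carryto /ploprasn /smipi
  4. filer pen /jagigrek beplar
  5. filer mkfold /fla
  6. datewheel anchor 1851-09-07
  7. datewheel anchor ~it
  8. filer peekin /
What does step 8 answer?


-- filer pen(p=/smipi, c=diba) -> created
-- filer erase(p=/smipi) -> ok
-- filer carryto(s=/ploprasn, d=/smipi) -> ok
-- filer pen(p=/jagigrek, c=beplar) -> created
-- filer mkfold(p=/fla) -> ok
-- datewheel anchor(d=1851-09-07) -> 1851-09-07
-- datewheel anchor(d=~it) -> 1851-09-07
-- filer peekin(p=/) -> [fla/, jagigrek, smipi]

Answer: [fla/, jagigrek, smipi]


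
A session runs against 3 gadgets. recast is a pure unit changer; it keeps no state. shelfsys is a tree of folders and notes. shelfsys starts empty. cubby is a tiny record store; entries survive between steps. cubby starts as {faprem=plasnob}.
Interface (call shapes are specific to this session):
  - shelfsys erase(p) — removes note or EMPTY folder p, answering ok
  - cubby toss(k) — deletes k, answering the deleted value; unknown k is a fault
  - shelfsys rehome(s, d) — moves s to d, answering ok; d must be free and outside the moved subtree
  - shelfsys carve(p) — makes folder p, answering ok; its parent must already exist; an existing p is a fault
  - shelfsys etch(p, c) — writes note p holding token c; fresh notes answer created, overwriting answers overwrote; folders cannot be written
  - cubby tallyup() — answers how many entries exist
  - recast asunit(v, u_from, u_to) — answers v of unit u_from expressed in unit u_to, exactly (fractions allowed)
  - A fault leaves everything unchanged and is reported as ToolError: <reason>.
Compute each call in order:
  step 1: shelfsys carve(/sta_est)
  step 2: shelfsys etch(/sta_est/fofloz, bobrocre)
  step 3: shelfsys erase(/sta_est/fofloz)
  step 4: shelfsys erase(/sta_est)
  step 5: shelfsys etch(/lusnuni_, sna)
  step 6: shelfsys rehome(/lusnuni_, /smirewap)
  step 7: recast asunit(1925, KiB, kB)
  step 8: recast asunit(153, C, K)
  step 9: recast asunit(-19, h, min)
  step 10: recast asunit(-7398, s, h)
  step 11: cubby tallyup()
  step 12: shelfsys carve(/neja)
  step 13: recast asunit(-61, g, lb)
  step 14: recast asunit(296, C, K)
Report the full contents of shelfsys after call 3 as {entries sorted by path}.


~$ shelfsys carve p='/sta_est'
= ok
~$ shelfsys etch p='/sta_est/fofloz' c='bobrocre'
= created
~$ shelfsys erase p='/sta_est/fofloz'
= ok
~$ shelfsys erase p='/sta_est'
= ok
~$ shelfsys etch p='/lusnuni_' c='sna'
= created
~$ shelfsys rehome s='/lusnuni_' d='/smirewap'
= ok
~$ recast asunit v='1925' u_from='KiB' u_to='kB'
= 9856/5
~$ recast asunit v='153' u_from='C' u_to='K'
= 8523/20
~$ recast asunit v='-19' u_from='h' u_to='min'
= -1140
~$ recast asunit v='-7398' u_from='s' u_to='h'
= -411/200
~$ cubby tallyup
= 1
~$ shelfsys carve p='/neja'
= ok
~$ recast asunit v='-61' u_from='g' u_to='lb'
= -6100000/45359237
~$ recast asunit v='296' u_from='C' u_to='K'
= 11383/20

Answer: {sta_est/}


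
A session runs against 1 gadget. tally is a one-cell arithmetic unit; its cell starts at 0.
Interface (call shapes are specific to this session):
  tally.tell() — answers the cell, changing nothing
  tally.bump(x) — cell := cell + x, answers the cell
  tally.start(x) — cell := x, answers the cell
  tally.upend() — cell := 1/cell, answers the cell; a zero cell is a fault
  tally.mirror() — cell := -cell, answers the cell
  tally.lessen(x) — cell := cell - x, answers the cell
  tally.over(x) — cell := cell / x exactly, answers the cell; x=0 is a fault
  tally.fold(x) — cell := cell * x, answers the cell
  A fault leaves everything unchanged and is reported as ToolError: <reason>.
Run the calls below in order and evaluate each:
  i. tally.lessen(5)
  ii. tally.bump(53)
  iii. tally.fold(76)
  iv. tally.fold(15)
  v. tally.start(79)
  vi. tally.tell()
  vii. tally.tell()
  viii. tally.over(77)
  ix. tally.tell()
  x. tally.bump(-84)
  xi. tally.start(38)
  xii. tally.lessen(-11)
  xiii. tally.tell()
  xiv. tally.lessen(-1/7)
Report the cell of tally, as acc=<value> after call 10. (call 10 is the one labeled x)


Answer: acc=-6389/77

Derivation:
I run tally.lessen(x=5), → -5.
Then tally.bump(x=53), giving 48.
Next I call tally.fold(x=76): 3648.
Then tally.fold(x=15), and get 54720.
Using tally.start(x=79), giving 79.
I call tally.tell(), — result: 79.
I invoke tally.tell(), giving 79.
Then tally.over(x=77), — result: 79/77.
Next I call tally.tell(): 79/77.
Then tally.bump(x=-84), and observe -6389/77.
Invoking tally.start(x=38), and observe 38.
I try tally.lessen(x=-11), which returns 49.
Next I call tally.tell: 49.
Invoking tally.lessen(x=-1/7), → 344/7.
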